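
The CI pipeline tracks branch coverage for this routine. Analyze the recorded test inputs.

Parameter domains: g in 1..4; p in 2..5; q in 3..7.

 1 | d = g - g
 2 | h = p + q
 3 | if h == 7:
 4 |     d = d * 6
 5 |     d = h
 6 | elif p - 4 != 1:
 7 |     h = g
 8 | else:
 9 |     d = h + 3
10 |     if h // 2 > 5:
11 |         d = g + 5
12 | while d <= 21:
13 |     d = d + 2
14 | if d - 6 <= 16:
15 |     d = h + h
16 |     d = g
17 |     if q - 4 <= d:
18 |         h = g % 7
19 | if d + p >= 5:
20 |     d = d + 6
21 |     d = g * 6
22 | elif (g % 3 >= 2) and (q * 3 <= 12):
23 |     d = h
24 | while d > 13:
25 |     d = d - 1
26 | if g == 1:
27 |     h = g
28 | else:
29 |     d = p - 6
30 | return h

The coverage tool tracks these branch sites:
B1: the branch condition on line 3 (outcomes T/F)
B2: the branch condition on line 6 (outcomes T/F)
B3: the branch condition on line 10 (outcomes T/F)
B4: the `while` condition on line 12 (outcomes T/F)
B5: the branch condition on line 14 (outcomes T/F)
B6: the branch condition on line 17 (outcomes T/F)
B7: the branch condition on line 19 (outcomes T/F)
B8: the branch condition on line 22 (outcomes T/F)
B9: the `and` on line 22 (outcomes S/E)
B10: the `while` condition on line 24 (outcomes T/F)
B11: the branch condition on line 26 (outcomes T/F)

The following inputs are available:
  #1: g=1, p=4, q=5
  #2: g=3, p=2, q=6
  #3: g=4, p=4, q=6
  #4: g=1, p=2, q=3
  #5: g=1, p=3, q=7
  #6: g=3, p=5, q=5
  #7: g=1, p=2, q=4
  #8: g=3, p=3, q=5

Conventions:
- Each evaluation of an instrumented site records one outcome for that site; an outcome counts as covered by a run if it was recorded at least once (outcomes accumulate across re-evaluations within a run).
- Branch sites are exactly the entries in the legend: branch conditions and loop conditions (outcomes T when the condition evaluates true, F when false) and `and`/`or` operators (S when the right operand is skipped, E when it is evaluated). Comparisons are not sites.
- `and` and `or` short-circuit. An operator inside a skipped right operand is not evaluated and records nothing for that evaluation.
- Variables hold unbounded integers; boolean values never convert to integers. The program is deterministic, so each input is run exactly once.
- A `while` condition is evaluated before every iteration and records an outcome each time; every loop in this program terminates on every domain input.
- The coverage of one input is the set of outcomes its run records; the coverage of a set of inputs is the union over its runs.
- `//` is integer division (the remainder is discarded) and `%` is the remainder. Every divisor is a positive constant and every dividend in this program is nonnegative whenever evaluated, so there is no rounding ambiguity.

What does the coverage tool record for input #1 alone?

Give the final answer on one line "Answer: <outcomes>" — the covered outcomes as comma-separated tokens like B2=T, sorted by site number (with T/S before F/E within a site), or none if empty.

Tracing the run of input #1 (g=1, p=4, q=5):
  B1->F, B2->T, B4->T, B4->T, B4->T, B4->T, B4->T, B4->T, B4->T, B4->T
  B4->T, B4->T, B4->T, B4->F, B5->T, B6->T, B7->T, B10->F, B11->T
distinct outcomes covered: B1=F, B2=T, B4=T, B4=F, B5=T, B6=T, B7=T, B10=F, B11=T

Answer: B1=F, B2=T, B4=T, B4=F, B5=T, B6=T, B7=T, B10=F, B11=T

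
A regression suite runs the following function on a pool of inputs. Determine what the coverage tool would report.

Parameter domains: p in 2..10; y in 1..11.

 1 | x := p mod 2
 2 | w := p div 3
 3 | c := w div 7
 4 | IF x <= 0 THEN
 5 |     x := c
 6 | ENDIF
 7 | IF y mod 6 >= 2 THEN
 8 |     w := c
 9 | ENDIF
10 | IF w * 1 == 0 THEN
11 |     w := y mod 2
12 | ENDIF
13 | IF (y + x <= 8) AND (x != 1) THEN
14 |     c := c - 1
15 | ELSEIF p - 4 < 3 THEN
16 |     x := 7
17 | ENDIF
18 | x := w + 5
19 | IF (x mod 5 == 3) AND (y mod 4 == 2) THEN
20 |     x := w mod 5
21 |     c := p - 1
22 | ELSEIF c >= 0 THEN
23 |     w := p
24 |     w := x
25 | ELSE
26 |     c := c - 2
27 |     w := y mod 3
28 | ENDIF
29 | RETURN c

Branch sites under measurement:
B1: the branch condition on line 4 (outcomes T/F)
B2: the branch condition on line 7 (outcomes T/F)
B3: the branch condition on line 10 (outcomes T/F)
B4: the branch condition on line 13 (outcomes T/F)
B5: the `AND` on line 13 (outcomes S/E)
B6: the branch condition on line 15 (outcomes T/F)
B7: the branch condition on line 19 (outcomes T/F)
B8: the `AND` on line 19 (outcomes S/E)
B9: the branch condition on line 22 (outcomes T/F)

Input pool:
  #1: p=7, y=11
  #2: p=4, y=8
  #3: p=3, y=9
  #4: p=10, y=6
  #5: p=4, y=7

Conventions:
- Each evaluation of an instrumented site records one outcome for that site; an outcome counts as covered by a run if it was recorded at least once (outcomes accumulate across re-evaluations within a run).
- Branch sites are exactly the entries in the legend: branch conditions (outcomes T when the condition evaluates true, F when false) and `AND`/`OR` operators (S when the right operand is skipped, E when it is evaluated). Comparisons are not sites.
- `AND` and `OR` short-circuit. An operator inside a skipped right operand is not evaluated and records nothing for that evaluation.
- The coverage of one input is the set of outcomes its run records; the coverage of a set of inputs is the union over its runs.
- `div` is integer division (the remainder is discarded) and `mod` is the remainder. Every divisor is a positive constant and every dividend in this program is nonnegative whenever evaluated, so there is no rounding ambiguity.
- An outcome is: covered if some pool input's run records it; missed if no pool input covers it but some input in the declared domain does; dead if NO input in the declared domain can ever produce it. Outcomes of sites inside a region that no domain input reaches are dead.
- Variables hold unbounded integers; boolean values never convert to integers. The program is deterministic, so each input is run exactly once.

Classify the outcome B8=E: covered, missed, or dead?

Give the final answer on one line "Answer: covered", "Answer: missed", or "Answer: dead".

B8=E is recorded by pool input(s) 4 -> covered

Answer: covered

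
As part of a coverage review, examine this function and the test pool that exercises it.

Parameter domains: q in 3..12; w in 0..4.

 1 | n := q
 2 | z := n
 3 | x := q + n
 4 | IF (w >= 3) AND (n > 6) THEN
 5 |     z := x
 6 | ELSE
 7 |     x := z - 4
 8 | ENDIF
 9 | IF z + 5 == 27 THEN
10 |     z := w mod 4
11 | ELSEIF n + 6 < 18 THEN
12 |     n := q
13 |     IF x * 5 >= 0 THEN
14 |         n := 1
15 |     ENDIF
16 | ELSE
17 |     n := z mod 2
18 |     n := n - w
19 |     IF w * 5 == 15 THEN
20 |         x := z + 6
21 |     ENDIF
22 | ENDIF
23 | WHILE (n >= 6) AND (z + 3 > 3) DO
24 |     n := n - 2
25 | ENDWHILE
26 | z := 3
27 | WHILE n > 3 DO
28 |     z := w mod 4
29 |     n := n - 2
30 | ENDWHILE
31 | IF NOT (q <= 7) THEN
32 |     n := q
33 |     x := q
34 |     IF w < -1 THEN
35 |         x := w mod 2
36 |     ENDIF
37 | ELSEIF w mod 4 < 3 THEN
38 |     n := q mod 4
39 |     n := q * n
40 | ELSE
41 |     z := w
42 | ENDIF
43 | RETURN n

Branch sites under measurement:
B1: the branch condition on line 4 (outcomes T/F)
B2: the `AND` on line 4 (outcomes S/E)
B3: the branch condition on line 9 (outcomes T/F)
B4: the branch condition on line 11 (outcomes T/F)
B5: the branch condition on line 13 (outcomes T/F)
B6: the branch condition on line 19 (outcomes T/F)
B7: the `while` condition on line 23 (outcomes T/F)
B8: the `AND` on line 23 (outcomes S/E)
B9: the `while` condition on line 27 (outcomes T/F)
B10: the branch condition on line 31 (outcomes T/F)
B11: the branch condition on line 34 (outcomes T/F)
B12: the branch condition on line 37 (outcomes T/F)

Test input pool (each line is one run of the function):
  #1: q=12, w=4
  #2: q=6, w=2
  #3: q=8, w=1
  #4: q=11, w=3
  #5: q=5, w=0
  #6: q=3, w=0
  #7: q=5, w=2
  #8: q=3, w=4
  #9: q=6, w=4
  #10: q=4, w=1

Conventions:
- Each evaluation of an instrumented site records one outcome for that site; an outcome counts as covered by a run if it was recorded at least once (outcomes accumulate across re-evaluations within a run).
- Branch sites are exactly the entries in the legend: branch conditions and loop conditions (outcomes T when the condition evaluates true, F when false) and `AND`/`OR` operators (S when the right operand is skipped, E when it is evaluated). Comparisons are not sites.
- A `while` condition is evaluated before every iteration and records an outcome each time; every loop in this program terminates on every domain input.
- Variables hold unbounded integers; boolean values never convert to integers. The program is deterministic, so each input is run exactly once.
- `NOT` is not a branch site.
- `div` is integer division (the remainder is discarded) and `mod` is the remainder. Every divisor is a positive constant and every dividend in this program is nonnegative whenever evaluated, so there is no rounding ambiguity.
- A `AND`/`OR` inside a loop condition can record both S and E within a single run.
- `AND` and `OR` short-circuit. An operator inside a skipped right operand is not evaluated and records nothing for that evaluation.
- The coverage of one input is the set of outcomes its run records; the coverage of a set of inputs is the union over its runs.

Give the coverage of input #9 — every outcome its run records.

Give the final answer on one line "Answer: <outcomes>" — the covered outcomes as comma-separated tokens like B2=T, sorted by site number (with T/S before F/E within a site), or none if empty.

Event log for input #9 (q=6, w=4):
  B2->E, B1->F, B3->F, B4->T, B5->T, B8->S, B7->F, B9->F, B10->F, B12->T
collecting distinct outcomes: B1=F, B2=E, B3=F, B4=T, B5=T, B7=F, B8=S, B9=F, B10=F, B12=T

Answer: B1=F, B2=E, B3=F, B4=T, B5=T, B7=F, B8=S, B9=F, B10=F, B12=T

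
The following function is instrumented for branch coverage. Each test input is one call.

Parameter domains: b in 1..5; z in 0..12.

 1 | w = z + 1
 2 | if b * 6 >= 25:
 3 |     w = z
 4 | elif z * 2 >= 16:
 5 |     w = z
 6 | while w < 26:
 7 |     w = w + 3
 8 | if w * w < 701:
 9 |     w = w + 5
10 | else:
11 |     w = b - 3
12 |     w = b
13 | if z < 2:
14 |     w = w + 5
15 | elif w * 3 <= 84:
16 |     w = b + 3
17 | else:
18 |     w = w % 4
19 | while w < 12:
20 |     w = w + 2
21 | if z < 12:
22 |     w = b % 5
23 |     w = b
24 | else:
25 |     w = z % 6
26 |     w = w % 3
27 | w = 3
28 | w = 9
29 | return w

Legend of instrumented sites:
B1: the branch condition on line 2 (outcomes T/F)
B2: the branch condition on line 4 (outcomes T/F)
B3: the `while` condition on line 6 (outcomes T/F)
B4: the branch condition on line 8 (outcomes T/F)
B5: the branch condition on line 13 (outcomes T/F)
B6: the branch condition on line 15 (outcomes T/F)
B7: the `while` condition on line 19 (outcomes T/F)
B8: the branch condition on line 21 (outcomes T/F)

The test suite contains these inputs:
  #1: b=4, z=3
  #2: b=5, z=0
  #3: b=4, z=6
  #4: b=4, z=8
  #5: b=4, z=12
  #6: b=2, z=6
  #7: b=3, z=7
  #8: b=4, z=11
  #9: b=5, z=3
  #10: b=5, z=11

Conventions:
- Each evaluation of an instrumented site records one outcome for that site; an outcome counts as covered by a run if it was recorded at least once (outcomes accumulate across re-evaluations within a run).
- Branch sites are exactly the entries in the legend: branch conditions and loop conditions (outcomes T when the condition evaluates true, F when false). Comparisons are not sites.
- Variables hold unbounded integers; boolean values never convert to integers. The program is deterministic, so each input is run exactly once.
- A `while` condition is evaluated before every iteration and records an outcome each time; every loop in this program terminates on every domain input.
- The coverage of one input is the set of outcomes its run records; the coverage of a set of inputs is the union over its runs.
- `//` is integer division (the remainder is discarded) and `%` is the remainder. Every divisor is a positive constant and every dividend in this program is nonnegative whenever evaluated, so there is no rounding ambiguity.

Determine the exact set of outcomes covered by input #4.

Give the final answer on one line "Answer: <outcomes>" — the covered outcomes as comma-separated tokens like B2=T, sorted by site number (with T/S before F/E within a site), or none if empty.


Event log for input #4 (b=4, z=8):
  B1->F, B2->T, B3->T, B3->T, B3->T, B3->T, B3->T, B3->T, B3->F, B4->T
  B5->F, B6->F, B7->T, B7->T, B7->T, B7->T, B7->T, B7->F, B8->T
distinct outcomes covered: B1=F, B2=T, B3=T, B3=F, B4=T, B5=F, B6=F, B7=T, B7=F, B8=T
Answer: B1=F, B2=T, B3=T, B3=F, B4=T, B5=F, B6=F, B7=T, B7=F, B8=T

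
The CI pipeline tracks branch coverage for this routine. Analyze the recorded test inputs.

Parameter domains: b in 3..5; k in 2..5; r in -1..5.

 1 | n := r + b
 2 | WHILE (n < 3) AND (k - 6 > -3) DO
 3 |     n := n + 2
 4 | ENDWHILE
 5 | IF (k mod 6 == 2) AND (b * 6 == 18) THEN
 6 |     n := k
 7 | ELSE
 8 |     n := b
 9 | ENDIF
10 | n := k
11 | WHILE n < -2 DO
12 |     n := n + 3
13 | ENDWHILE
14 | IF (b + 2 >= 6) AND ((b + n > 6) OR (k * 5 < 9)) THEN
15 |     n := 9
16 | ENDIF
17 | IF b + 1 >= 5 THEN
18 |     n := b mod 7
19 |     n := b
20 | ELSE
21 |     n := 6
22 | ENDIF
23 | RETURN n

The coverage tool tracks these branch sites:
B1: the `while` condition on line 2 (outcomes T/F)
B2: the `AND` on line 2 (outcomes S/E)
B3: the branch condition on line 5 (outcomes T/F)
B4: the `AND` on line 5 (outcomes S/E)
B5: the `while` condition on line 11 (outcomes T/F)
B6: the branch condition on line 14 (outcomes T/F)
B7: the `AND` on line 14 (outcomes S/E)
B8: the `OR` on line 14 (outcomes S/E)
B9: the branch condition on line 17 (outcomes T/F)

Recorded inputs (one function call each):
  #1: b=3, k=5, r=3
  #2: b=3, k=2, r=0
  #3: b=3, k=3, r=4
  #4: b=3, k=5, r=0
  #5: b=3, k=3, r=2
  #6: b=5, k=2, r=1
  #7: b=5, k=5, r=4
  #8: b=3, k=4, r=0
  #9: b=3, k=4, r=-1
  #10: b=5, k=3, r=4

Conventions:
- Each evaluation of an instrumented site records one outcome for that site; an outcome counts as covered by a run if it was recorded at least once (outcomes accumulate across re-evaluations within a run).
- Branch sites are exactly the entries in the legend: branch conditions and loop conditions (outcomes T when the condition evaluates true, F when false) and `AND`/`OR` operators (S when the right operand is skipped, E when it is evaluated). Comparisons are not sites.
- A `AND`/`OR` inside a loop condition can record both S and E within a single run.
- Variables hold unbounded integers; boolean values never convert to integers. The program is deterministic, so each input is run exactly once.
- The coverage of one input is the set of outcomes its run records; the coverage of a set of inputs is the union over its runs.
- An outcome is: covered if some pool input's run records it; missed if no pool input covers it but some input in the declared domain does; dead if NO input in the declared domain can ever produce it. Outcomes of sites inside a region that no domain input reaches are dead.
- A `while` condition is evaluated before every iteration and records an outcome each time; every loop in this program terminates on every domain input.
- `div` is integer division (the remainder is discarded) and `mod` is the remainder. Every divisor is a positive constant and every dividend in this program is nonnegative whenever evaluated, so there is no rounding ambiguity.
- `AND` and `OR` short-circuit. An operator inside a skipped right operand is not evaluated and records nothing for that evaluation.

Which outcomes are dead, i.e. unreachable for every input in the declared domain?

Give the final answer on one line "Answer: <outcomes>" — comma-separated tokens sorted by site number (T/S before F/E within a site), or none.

checking every outcome against all 84 domain inputs:
  B5=T: no domain input ever produces it -> dead
  reachable outcomes have witnesses, e.g. B1=T (e.g. b=3, k=4, r=-1), B1=F (e.g. b=3, k=2, r=-1), B2=S (e.g. b=3, k=2, r=0), B2=E (e.g. b=3, k=2, r=-1)

Answer: B5=T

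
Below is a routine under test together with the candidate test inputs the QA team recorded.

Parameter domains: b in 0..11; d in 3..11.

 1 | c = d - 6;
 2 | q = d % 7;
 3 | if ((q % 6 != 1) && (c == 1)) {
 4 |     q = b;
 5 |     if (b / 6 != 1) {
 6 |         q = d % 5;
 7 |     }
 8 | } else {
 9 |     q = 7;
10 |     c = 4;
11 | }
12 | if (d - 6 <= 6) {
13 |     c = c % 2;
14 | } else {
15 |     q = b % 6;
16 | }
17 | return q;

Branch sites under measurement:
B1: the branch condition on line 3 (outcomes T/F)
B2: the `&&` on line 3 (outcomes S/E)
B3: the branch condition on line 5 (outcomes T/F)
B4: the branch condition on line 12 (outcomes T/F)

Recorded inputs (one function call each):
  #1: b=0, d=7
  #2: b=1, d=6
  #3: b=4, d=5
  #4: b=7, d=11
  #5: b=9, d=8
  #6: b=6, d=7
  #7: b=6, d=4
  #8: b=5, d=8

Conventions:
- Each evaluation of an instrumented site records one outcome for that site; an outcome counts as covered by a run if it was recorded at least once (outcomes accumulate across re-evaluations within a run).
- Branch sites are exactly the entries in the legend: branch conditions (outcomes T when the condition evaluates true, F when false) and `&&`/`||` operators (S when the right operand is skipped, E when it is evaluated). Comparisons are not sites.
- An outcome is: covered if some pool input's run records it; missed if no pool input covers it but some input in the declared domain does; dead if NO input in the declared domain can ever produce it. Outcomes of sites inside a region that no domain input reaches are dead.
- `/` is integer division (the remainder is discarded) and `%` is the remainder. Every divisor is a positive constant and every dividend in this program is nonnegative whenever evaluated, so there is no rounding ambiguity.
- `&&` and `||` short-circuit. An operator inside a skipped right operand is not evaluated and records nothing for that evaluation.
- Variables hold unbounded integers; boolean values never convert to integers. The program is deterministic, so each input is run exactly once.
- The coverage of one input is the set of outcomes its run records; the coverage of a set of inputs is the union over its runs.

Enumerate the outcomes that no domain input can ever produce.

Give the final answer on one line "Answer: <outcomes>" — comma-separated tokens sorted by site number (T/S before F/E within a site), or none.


checking every outcome against all 108 domain inputs:
  B4=F: never recorded by any domain input -> dead
  reachable outcomes have witnesses, e.g. B1=T (e.g. b=0, d=7), B1=F (e.g. b=0, d=3), B2=S (e.g. b=0, d=8), B2=E (e.g. b=0, d=3)
Answer: B4=F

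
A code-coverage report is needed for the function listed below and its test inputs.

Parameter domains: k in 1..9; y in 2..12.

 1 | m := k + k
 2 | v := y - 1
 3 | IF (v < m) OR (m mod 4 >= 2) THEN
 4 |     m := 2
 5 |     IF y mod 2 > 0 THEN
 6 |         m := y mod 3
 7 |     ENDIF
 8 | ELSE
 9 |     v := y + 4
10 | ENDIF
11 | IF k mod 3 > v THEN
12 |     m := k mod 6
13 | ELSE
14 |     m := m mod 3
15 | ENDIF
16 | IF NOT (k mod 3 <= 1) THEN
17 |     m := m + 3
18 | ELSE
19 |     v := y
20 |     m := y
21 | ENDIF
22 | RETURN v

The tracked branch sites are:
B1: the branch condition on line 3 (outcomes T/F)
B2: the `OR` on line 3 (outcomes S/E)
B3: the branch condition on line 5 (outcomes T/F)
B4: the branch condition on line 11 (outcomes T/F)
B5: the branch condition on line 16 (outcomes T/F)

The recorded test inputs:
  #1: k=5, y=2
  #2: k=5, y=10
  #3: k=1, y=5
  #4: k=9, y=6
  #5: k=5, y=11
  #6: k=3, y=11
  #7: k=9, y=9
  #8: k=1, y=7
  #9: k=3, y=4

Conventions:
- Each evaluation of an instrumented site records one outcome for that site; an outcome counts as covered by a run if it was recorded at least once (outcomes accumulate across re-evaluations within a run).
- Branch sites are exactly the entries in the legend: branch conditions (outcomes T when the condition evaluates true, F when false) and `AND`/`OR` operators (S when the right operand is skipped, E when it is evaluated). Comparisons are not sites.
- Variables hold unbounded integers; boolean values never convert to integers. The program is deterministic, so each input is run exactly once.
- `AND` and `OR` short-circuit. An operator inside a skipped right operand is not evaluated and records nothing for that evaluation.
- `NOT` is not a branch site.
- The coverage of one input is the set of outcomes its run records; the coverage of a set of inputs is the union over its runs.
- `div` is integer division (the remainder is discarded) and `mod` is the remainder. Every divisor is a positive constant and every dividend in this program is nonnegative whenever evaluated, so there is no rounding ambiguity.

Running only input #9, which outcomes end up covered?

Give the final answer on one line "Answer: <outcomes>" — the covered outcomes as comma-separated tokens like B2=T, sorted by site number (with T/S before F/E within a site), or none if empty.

Simulating input #9 (k=3, y=4) step by step:
  B2->S, B1->T, B3->F, B4->F, B5->F
as a set, this run covers: B1=T, B2=S, B3=F, B4=F, B5=F

Answer: B1=T, B2=S, B3=F, B4=F, B5=F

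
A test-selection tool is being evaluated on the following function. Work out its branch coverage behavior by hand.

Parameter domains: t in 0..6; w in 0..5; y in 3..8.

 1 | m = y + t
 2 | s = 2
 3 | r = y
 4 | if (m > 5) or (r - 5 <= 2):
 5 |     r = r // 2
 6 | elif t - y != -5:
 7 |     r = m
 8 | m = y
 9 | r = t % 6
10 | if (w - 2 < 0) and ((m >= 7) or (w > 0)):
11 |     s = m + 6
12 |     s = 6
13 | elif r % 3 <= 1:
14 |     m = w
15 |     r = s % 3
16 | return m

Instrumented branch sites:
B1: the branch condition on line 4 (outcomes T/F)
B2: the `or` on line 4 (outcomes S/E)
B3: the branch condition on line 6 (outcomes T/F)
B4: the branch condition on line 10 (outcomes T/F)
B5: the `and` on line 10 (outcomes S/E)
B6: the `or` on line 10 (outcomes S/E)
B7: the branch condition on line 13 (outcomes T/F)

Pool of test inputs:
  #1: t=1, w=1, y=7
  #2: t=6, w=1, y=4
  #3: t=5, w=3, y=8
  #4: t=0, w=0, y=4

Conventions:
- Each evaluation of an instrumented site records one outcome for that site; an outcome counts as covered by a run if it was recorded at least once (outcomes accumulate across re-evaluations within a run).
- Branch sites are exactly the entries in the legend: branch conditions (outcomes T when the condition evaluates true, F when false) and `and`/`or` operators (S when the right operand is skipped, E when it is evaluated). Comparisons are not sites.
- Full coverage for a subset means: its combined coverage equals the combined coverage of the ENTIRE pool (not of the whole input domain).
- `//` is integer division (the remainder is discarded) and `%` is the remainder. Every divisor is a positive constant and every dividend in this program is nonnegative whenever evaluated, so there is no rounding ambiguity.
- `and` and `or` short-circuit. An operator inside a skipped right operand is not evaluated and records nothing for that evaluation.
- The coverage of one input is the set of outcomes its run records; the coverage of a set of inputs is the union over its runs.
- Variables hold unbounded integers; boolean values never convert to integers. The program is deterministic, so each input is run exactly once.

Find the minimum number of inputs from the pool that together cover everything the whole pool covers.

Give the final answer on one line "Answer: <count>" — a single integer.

test 1 (t=1, w=1, y=7) hits B1=T, B2=S, B4=T, B5=E, B6=S
test 2 (t=6, w=1, y=4) hits B1=T, B2=S, B4=T, B5=E, B6=E
test 3 (t=5, w=3, y=8) hits B1=T, B2=S, B4=F, B5=S, B7=F
test 4 (t=0, w=0, y=4) hits B1=T, B2=E, B4=F, B5=E, B6=E, B7=T
union over all inputs: B1=T, B2=S, B2=E, B4=T, B4=F, B5=S, B5=E, B6=S, B6=E, B7=T, B7=F (11 outcomes)
checked all size-1 subsets: none covers 11 outcomes (max 6/11)
checked all size-2 subsets: none covers 11 outcomes (max 9/11)
the canonical winner is {1, 3, 4}: size 3, full 11-outcome coverage, earliest index list among size-3 covers

Answer: 3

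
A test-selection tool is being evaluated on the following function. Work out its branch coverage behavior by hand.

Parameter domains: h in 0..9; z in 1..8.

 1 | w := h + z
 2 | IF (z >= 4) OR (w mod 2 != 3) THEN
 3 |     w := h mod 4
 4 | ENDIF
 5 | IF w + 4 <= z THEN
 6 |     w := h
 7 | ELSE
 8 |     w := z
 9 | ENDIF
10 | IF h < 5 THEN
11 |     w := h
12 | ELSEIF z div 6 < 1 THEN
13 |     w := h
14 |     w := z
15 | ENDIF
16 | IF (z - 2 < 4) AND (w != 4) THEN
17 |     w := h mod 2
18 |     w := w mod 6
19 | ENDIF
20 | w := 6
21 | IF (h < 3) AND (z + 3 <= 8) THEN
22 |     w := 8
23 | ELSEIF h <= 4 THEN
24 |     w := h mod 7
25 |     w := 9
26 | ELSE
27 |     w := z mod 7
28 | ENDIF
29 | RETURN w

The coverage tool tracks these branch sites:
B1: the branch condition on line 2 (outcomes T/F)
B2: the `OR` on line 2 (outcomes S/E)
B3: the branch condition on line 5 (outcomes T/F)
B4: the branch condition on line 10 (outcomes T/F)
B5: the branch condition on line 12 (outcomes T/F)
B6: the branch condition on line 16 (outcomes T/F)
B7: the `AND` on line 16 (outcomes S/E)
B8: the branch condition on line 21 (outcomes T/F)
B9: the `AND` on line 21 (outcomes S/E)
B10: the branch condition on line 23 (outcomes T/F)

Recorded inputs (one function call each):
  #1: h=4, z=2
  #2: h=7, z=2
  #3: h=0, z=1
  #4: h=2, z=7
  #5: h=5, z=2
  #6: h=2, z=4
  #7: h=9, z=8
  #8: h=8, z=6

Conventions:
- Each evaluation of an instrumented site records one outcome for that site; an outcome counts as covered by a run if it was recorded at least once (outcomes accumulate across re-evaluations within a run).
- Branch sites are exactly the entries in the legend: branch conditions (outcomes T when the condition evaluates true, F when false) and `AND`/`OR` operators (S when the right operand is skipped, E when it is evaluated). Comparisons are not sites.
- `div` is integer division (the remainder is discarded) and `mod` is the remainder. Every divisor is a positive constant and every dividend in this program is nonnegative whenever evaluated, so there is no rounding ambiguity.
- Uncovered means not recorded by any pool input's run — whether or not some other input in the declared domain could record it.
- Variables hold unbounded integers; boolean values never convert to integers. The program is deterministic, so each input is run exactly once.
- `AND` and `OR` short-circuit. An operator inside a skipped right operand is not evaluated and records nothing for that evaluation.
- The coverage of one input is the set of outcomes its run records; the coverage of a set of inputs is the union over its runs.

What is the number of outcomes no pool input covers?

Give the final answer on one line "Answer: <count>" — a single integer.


input #1, h=4, z=2: events B2->E, B1->T, B3->F, B4->T, B7->E, B6->F, B9->S, B8->F, B10->T; outcomes B1=T, B2=E, B3=F, B4=T, B6=F, B7=E, B8=F, B9=S, B10=T
input #2, h=7, z=2: events B2->E, B1->T, B3->F, B4->F, B5->T, B7->E, B6->T, B9->S, B8->F, B10->F; outcomes B1=T, B2=E, B3=F, B4=F, B5=T, B6=T, B7=E, B8=F, B9=S, B10=F
input #3, h=0, z=1: events B2->E, B1->T, B3->F, B4->T, B7->E, B6->T, B9->E, B8->T; outcomes B1=T, B2=E, B3=F, B4=T, B6=T, B7=E, B8=T, B9=E
input #4, h=2, z=7: events B2->S, B1->T, B3->T, B4->T, B7->S, B6->F, B9->E, B8->F, B10->T; outcomes B1=T, B2=S, B3=T, B4=T, B6=F, B7=S, B8=F, B9=E, B10=T
input #5, h=5, z=2: events B2->E, B1->T, B3->F, B4->F, B5->T, B7->E, B6->T, B9->S, B8->F, B10->F; outcomes B1=T, B2=E, B3=F, B4=F, B5=T, B6=T, B7=E, B8=F, B9=S, B10=F
input #6, h=2, z=4: events B2->S, B1->T, B3->F, B4->T, B7->E, B6->T, B9->E, B8->T; outcomes B1=T, B2=S, B3=F, B4=T, B6=T, B7=E, B8=T, B9=E
input #7, h=9, z=8: events B2->S, B1->T, B3->T, B4->F, B5->F, B7->S, B6->F, B9->S, B8->F, B10->F; outcomes B1=T, B2=S, B3=T, B4=F, B5=F, B6=F, B7=S, B8=F, B9=S, B10=F
input #8, h=8, z=6: events B2->S, B1->T, B3->T, B4->F, B5->F, B7->S, B6->F, B9->S, B8->F, B10->F; outcomes B1=T, B2=S, B3=T, B4=F, B5=F, B6=F, B7=S, B8=F, B9=S, B10=F
union over the pool: B1=T, B2=S, B2=E, B3=T, B3=F, B4=T, B4=F, B5=T, B5=F, B6=T, B6=F, B7=S, B7=E, B8=T, B8=F, B9=S, B9=E, B10=T, B10=F
uncovered (1 of 20): B1=F
Answer: 1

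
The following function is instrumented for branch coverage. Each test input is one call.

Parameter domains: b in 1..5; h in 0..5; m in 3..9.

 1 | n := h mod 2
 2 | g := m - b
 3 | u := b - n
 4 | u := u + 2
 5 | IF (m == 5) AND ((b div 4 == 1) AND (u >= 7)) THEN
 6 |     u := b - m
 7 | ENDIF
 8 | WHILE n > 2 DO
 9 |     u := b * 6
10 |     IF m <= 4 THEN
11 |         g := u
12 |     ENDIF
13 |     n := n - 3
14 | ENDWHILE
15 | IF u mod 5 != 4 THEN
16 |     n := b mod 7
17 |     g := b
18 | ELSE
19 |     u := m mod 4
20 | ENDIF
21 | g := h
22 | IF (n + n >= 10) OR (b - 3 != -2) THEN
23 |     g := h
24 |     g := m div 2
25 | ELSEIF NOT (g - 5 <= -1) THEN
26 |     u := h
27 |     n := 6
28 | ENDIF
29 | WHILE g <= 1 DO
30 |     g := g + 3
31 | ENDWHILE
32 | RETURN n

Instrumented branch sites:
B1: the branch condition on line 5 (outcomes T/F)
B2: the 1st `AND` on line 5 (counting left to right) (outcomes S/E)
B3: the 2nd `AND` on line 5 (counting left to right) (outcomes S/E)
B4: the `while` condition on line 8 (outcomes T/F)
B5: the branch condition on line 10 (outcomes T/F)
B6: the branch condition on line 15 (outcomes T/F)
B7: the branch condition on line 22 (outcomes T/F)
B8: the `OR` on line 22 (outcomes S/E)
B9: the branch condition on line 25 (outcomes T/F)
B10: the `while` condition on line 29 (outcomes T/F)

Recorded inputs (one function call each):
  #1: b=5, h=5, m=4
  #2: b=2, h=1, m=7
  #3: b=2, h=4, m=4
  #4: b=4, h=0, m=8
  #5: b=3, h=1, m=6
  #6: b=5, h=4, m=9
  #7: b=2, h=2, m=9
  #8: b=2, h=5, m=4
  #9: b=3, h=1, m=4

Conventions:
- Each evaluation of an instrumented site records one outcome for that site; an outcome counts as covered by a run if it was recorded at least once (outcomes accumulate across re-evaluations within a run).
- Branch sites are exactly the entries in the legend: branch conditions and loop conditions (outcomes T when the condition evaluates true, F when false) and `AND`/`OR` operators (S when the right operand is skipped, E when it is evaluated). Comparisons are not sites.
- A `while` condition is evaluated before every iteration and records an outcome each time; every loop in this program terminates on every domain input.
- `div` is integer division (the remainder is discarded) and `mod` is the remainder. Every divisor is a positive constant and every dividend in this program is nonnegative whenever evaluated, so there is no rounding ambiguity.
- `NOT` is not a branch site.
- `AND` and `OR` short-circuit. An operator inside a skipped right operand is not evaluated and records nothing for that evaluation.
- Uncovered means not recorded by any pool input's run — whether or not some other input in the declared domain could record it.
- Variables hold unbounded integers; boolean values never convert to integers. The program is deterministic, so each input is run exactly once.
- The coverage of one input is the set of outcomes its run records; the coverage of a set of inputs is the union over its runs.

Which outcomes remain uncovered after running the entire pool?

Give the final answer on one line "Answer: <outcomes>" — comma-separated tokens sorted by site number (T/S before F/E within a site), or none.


test 1 (b=5, h=5, m=4) fires B2->S, B1->F, B4->F, B6->T, B8->S, B7->T, B10->F; hits B1=F, B2=S, B4=F, B6=T, B7=T, B8=S, B10=F
test 2 (b=2, h=1, m=7) fires B2->S, B1->F, B4->F, B6->T, B8->E, B7->T, B10->F; hits B1=F, B2=S, B4=F, B6=T, B7=T, B8=E, B10=F
test 3 (b=2, h=4, m=4) fires B2->S, B1->F, B4->F, B6->F, B8->E, B7->T, B10->F; hits B1=F, B2=S, B4=F, B6=F, B7=T, B8=E, B10=F
test 4 (b=4, h=0, m=8) fires B2->S, B1->F, B4->F, B6->T, B8->E, B7->T, B10->F; hits B1=F, B2=S, B4=F, B6=T, B7=T, B8=E, B10=F
test 5 (b=3, h=1, m=6) fires B2->S, B1->F, B4->F, B6->F, B8->E, B7->T, B10->F; hits B1=F, B2=S, B4=F, B6=F, B7=T, B8=E, B10=F
test 6 (b=5, h=4, m=9) fires B2->S, B1->F, B4->F, B6->T, B8->S, B7->T, B10->F; hits B1=F, B2=S, B4=F, B6=T, B7=T, B8=S, B10=F
test 7 (b=2, h=2, m=9) fires B2->S, B1->F, B4->F, B6->F, B8->E, B7->T, B10->F; hits B1=F, B2=S, B4=F, B6=F, B7=T, B8=E, B10=F
test 8 (b=2, h=5, m=4) fires B2->S, B1->F, B4->F, B6->T, B8->E, B7->T, B10->F; hits B1=F, B2=S, B4=F, B6=T, B7=T, B8=E, B10=F
test 9 (b=3, h=1, m=4) fires B2->S, B1->F, B4->F, B6->F, B8->E, B7->T, B10->F; hits B1=F, B2=S, B4=F, B6=F, B7=T, B8=E, B10=F
union over the pool: B1=F, B2=S, B4=F, B6=T, B6=F, B7=T, B8=S, B8=E, B10=F
uncovered (11 of 20): B1=T, B2=E, B3=S, B3=E, B4=T, B5=T, B5=F, B7=F, B9=T, B9=F, B10=T
Answer: B1=T, B2=E, B3=S, B3=E, B4=T, B5=T, B5=F, B7=F, B9=T, B9=F, B10=T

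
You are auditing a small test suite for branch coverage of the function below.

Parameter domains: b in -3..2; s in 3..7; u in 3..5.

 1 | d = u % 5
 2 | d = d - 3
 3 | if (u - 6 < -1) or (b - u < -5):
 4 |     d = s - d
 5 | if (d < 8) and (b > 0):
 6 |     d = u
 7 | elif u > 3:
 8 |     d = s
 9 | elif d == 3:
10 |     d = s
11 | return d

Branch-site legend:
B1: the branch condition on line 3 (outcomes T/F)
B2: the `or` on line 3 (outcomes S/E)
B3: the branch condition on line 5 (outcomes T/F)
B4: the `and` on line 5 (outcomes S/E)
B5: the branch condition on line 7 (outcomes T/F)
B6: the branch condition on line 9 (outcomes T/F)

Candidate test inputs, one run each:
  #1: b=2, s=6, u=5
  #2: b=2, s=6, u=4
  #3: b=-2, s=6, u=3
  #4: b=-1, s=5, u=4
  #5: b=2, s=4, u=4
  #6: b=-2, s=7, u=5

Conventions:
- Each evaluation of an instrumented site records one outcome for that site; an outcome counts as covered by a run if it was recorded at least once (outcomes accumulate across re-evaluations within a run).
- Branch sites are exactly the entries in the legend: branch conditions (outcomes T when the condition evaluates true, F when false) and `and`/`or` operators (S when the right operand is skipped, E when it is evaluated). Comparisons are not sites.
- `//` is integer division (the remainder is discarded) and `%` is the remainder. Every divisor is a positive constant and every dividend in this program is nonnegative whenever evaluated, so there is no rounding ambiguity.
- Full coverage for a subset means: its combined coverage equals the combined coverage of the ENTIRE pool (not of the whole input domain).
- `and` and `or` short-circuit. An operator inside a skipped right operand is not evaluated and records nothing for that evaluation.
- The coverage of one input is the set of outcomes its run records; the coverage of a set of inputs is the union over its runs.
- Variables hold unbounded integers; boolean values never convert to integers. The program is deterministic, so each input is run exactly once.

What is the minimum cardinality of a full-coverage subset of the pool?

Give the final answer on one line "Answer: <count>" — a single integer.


test 1 (b=2, s=6, u=5) fires B2->E, B1->F, B4->E, B3->T; hits B1=F, B2=E, B3=T, B4=E
test 2 (b=2, s=6, u=4) fires B2->S, B1->T, B4->E, B3->T; hits B1=T, B2=S, B3=T, B4=E
test 3 (b=-2, s=6, u=3) fires B2->S, B1->T, B4->E, B3->F, B5->F, B6->F; hits B1=T, B2=S, B3=F, B4=E, B5=F, B6=F
test 4 (b=-1, s=5, u=4) fires B2->S, B1->T, B4->E, B3->F, B5->T; hits B1=T, B2=S, B3=F, B4=E, B5=T
test 5 (b=2, s=4, u=4) fires B2->S, B1->T, B4->E, B3->T; hits B1=T, B2=S, B3=T, B4=E
test 6 (b=-2, s=7, u=5) fires B2->E, B1->T, B4->S, B3->F, B5->T; hits B1=T, B2=E, B3=F, B4=S, B5=T
pool-wide coverage (11 outcomes): B1=T, B1=F, B2=S, B2=E, B3=T, B3=F, B4=S, B4=E, B5=T, B5=F, B6=F
size 1 is not enough: best union over all size-1 subsets is 6/11
size 2 is not enough: best union over all size-2 subsets is 9/11
the canonical winner is {1, 3, 6}: size 3, full 11-outcome coverage, earliest index list among size-3 covers
Answer: 3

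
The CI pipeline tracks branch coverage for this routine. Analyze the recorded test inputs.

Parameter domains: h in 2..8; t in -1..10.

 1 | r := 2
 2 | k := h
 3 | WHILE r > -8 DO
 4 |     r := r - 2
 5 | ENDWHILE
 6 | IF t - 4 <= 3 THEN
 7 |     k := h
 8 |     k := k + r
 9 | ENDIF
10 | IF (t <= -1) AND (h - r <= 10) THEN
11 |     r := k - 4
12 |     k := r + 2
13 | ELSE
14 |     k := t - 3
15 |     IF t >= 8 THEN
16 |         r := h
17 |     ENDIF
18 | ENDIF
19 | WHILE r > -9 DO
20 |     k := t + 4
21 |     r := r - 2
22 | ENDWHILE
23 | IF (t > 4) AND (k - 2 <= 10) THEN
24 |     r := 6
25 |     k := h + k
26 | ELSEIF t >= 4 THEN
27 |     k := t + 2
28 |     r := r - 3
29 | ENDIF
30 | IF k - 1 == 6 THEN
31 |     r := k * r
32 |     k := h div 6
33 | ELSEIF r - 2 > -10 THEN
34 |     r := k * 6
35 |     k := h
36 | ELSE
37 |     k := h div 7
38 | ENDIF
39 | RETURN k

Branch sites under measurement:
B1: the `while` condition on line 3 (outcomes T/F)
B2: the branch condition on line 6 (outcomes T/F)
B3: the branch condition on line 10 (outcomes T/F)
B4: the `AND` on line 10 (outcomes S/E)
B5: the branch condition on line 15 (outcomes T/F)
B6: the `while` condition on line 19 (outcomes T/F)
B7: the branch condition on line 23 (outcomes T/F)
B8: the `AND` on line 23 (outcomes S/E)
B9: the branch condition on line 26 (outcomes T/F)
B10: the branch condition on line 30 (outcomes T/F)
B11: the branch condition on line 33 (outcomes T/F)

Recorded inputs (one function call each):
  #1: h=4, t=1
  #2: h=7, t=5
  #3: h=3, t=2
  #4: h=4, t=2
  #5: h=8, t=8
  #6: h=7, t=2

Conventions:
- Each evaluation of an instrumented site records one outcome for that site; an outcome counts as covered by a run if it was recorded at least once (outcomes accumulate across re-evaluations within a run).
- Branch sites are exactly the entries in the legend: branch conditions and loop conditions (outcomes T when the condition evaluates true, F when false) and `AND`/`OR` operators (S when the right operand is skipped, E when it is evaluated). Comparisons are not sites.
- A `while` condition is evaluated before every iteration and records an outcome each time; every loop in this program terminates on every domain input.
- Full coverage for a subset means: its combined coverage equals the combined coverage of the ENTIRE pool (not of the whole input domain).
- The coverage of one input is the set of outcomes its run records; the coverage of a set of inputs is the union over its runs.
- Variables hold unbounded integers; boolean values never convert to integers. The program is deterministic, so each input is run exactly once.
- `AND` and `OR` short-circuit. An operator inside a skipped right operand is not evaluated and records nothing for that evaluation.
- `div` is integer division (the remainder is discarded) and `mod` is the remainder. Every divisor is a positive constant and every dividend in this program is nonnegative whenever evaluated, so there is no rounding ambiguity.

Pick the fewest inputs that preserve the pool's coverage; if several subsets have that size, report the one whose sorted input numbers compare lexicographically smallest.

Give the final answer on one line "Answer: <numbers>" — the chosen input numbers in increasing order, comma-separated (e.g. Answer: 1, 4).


run #1 (h=4, t=1) records B1=T, B1=F, B2=T, B3=F, B4=S, B5=F, B6=T, B6=F, B7=F, B8=S, B9=F, B10=F, B11=F
run #2 (h=7, t=5) records B1=T, B1=F, B2=T, B3=F, B4=S, B5=F, B6=T, B6=F, B7=T, B8=E, B10=F, B11=T
run #3 (h=3, t=2) records B1=T, B1=F, B2=T, B3=F, B4=S, B5=F, B6=T, B6=F, B7=F, B8=S, B9=F, B10=F, B11=F
run #4 (h=4, t=2) records B1=T, B1=F, B2=T, B3=F, B4=S, B5=F, B6=T, B6=F, B7=F, B8=S, B9=F, B10=F, B11=F
run #5 (h=8, t=8) records B1=T, B1=F, B2=F, B3=F, B4=S, B5=T, B6=T, B6=F, B7=T, B8=E, B10=F, B11=T
run #6 (h=7, t=2) records B1=T, B1=F, B2=T, B3=F, B4=S, B5=F, B6=T, B6=F, B7=F, B8=S, B9=F, B10=F, B11=F
together the pool reaches 18 outcomes: B1=T, B1=F, B2=T, B2=F, B3=F, B4=S, B5=T, B5=F, B6=T, B6=F, B7=T, B7=F, B8=S, B8=E, B9=F, B10=F, B11=T, B11=F
every size-1 subset falls short of the 18 outcomes (best: 13/18)
size 2: inputs {1, 5} cover all 18 outcomes, and no lexicographically smaller subset of this size does
Answer: 1, 5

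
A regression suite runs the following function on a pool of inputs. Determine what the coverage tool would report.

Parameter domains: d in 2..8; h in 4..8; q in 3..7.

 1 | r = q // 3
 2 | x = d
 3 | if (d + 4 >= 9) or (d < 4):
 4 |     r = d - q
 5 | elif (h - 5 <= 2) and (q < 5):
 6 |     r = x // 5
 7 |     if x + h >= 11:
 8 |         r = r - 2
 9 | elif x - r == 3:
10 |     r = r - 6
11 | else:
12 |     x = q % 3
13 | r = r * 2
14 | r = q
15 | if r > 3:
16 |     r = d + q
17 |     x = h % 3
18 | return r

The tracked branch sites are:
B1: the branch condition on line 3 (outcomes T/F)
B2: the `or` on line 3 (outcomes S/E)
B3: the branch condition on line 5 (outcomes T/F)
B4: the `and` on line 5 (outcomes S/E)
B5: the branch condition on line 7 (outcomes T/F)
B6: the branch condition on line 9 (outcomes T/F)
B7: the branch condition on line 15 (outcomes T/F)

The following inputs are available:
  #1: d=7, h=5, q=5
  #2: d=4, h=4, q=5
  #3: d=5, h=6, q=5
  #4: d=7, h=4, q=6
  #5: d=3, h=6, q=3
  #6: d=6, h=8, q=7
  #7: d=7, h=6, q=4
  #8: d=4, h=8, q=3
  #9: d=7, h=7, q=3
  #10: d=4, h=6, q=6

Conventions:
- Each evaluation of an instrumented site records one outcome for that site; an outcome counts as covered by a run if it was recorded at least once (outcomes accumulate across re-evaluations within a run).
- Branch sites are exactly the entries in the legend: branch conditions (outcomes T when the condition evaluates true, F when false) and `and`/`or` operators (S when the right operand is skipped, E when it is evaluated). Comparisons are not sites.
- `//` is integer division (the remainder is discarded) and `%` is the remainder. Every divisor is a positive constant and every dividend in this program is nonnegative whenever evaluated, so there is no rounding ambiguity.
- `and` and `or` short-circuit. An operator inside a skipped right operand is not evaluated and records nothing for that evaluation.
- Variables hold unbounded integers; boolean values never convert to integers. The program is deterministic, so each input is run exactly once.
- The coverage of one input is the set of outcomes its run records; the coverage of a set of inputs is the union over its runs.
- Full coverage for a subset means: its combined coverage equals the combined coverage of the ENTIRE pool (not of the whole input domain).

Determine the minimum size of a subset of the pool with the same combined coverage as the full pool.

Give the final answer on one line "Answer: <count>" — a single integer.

run #1 (d=7, h=5, q=5) runs B2->S, B1->T, B7->T; records B1=T, B2=S, B7=T
run #2 (d=4, h=4, q=5) runs B2->E, B1->F, B4->E, B3->F, B6->T, B7->T; records B1=F, B2=E, B3=F, B4=E, B6=T, B7=T
run #3 (d=5, h=6, q=5) runs B2->S, B1->T, B7->T; records B1=T, B2=S, B7=T
run #4 (d=7, h=4, q=6) runs B2->S, B1->T, B7->T; records B1=T, B2=S, B7=T
run #5 (d=3, h=6, q=3) runs B2->E, B1->T, B7->F; records B1=T, B2=E, B7=F
run #6 (d=6, h=8, q=7) runs B2->S, B1->T, B7->T; records B1=T, B2=S, B7=T
run #7 (d=7, h=6, q=4) runs B2->S, B1->T, B7->T; records B1=T, B2=S, B7=T
run #8 (d=4, h=8, q=3) runs B2->E, B1->F, B4->S, B3->F, B6->T, B7->F; records B1=F, B2=E, B3=F, B4=S, B6=T, B7=F
run #9 (d=7, h=7, q=3) runs B2->S, B1->T, B7->F; records B1=T, B2=S, B7=F
run #10 (d=4, h=6, q=6) runs B2->E, B1->F, B4->E, B3->F, B6->F, B7->T; records B1=F, B2=E, B3=F, B4=E, B6=F, B7=T
together the pool reaches 11 outcomes: B1=T, B1=F, B2=S, B2=E, B3=F, B4=S, B4=E, B6=T, B6=F, B7=T, B7=F
checked all size-1 subsets: none covers 11 outcomes (max 6/11)
checked all size-2 subsets: none covers 11 outcomes (max 9/11)
size 3: inputs {1, 8, 10} cover all 11 outcomes, and no lexicographically smaller subset of this size does

Answer: 3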